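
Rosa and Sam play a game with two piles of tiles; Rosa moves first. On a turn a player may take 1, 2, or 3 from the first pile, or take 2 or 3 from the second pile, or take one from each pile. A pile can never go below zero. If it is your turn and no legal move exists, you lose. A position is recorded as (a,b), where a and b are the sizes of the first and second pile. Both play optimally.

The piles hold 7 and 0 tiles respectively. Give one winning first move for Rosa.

Move to (4,0).

Use the standard recursion: the mover loses at a terminal position; elsewhere, the mover wins exactly when some move hands the opponent an L position.
No move ever increases a pile, so every position that can arise here has a ≤ 7 and b ≤ 0; it is enough to label the cells with 0 ≤ a ≤ 7 and 0 ≤ b ≤ 0.
Every move lowers a or b (never raises either), so fill the grid row by row in increasing a, and left to right within a row: each cell's successors are then already labelled.
      b=0
a=0:    L
a=1:    W
a=2:    W
a=3:    W
a=4:    L
a=5:    W
a=6:    W
a=7:    W
Cells with no legal move (terminal, hence L): (0,0).
The remaining L cells, each justified by listing all of its moves:
(4,0): only reaches (3,0)(W), (2,0)(W), (1,0)(W), all W → L
Every other cell has at least one move into one of the L cells above, so it is W.
From (7,0), the L positions reachable in one move are: (4,0).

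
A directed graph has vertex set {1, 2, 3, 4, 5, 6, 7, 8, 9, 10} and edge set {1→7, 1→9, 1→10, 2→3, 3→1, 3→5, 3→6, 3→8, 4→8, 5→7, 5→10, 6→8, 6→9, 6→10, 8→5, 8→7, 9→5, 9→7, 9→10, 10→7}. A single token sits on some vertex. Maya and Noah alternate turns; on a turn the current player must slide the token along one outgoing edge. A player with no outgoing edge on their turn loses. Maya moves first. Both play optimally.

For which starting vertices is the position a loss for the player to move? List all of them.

Classify positions by backward induction: terminal positions (no move available) are L. From any other position, the mover wins iff some move reaches an L.
Every edge goes from a vertex to one that appears earlier in the order 7, 10, 5, 9, 8, 4, 6, 1, 3, 2, so processing vertices in that order labels each vertex after all of its successors.
7: no outgoing edge → L
10: reaches L-position 7 → W
5: reaches L-position 7 → W
9: reaches L-position 7 → W
8: reaches L-position 7 → W
4: only reaches 8(W), which is W → L
6: only reaches 8(W), 9(W), 10(W), all W → L
1: reaches L-position 7 → W
3: reaches L-position 6 → W
2: only reaches 3(W), which is W → L
Reading off the rows marked L gives the requested list; there are 4 such vertices.

2, 4, 6, 7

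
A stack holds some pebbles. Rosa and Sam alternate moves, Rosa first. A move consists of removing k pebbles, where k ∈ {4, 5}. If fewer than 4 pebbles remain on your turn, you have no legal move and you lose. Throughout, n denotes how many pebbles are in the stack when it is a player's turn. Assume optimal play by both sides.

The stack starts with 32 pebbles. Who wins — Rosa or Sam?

Work bottom-up. With no move the player to move loses. Otherwise the position is W if at least one move leads to an L position for the opponent, and L if every move leads to a W.
n=0: no move → L
n=1: no move → L
n=2: no move → L
n=3: no move → L
n=4: can move to 0, which is L ⇒ W
n=5: can move to 1, which is L ⇒ W
n=6: can move to 2, which is L ⇒ W
n=7: can move to 3, which is L ⇒ W
n=8: can move to 3, which is L ⇒ W
n=9: moves to 5(W), 4(W); every one is W ⇒ L
n=10: moves to 6(W), 5(W); every one is W ⇒ L
n=11: moves to 7(W), 6(W); every one is W ⇒ L
n=12: moves to 8(W), 7(W); every one is W ⇒ L
n=13: can move to 9, which is L ⇒ W
n=14: can move to 10, which is L ⇒ W
n=15: can move to 11, which is L ⇒ W
n=16: can move to 12, which is L ⇒ W
n=17: can move to 12, which is L ⇒ W
n=18: moves to 14(W), 13(W); every one is W ⇒ L
n=19: moves to 15(W), 14(W); every one is W ⇒ L
n=20: moves to 16(W), 15(W); every one is W ⇒ L
n=21: moves to 17(W), 16(W); every one is W ⇒ L
n=22: can move to 18, which is L ⇒ W
n=23: can move to 19, which is L ⇒ W
n=24: can move to 20, which is L ⇒ W
n=25: can move to 21, which is L ⇒ W
n=26: can move to 21, which is L ⇒ W
n=27: moves to 23(W), 22(W); every one is W ⇒ L
n=28: moves to 24(W), 23(W); every one is W ⇒ L
n=29: moves to 25(W), 24(W); every one is W ⇒ L
n=30: moves to 26(W), 25(W); every one is W ⇒ L
n=31: can move to 27, which is L ⇒ W
n=32: can move to 28, which is L ⇒ W
From 32 Rosa can remove 4, leaving 28, reaching an L position.

Rosa wins.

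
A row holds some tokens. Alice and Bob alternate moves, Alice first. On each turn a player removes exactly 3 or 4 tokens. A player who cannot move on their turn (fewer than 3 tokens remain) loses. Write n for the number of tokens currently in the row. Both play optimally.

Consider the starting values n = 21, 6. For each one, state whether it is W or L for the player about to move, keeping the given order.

Work bottom-up. With no move the player to move loses. Otherwise the position is W if at least one move leads to an L position for the opponent, and L if every move leads to a W.
n=0: no move → L
n=1: no move → L
n=2: no move → L
n=3: reaches L-position 0 → W
n=4: reaches L-position 1 → W
n=5: reaches L-position 2 → W
n=6: reaches L-position 2 → W
n=7: only reaches 4(W), 3(W), all W → L
n=8: only reaches 5(W), 4(W), all W → L
n=9: only reaches 6(W), 5(W), all W → L
n=10: reaches L-position 7 → W
n=11: reaches L-position 8 → W
n=12: reaches L-position 9 → W
n=13: reaches L-position 9 → W
n=14: only reaches 11(W), 10(W), all W → L
n=15: only reaches 12(W), 11(W), all W → L
n=16: only reaches 13(W), 12(W), all W → L
n=17: reaches L-position 14 → W
n=18: reaches L-position 15 → W
n=19: reaches L-position 16 → W
n=20: reaches L-position 16 → W
n=21: only reaches 18(W), 17(W), all W → L

21: L, 6: W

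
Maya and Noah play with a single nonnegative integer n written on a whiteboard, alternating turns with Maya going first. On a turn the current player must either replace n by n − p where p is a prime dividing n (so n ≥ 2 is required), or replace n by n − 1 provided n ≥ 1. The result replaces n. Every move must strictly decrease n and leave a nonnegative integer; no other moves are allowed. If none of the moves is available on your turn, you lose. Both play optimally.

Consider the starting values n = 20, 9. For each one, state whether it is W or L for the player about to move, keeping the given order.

20: L, 9: W

Classify positions by backward induction: terminal positions (no move available) are L. From any other position, the mover wins iff some move reaches an L.
n=0: no move → L
n=1: reaches L-position 0 → W
n=2: reaches L-position 0 → W
n=3: reaches L-position 0 → W
n=4: only reaches 2(W), 3(W), all W → L
n=5: reaches L-position 0 → W
n=6: reaches L-position 4 → W
n=7: reaches L-position 0 → W
n=8: only reaches 6(W), 7(W), all W → L
n=9: reaches L-position 8 → W
n=10: reaches L-position 8 → W
n=11: reaches L-position 0 → W
n=12: only reaches 9(W), 10(W), 11(W), all W → L
n=13: reaches L-position 0 → W
n=14: reaches L-position 12 → W
n=15: reaches L-position 12 → W
n=16: only reaches 14(W), 15(W), all W → L
n=17: reaches L-position 0 → W
n=18: reaches L-position 16 → W
n=19: reaches L-position 0 → W
n=20: only reaches 15(W), 18(W), 19(W), all W → L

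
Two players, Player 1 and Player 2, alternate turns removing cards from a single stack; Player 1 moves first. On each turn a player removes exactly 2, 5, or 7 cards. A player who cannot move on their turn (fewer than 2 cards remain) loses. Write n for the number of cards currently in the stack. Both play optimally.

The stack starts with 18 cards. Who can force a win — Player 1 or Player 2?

Player 1 wins.

Build the W/L table. Terminal = L. A non-terminal position is W if it has a move to some L; otherwise it is L.
n=0: no move → L
n=1: no move → L
n=2: →0(L), so W
n=3: →1(L), so W
n=4: →2(W) only, which is W, so L
n=5: →0(L), so W
n=6: →4(L), so W
n=7: →0(L), so W
n=8: →1(L), so W
n=9: →4(L), so W
n=10: →8(W), 5(W), 3(W) — all W, so L
n=11: →4(L), so W
n=12: →10(L), so W
n=13: →11(W), 8(W), 6(W) — all W, so L
n=14: →12(W), 9(W), 7(W) — all W, so L
n=15: →13(L), so W
n=16: →14(L), so W
n=17: →10(L), so W
n=18: →13(L), so W
The starting position 18 is W: Player 1 should remove 5, leaving 13, handing over an L position.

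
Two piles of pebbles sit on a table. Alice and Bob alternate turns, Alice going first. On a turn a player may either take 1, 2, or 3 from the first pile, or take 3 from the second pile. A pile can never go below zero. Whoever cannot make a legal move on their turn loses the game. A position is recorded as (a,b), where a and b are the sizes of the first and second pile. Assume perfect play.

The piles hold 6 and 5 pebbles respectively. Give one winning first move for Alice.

Positions with no move are L. A position that does have a move is losing for the player to move precisely when every available move leads to a winning position for the opponent. Fill in the labels:
No move ever increases a pile, so every position that can arise here has a ≤ 6 and b ≤ 5; it is enough to label the cells with 0 ≤ a ≤ 6 and 0 ≤ b ≤ 5.
Every move lowers a or b (never raises either), so fill the grid row by row in increasing a, and left to right within a row: each cell's successors are then already labelled.
      b=0  b=1  b=2  b=3  b=4  b=5
a=0:    L    L    L    W    W    W
a=1:    W    W    W    L    L    L
a=2:    W    W    W    W    W    W
a=3:    W    W    W    W    W    W
a=4:    L    L    L    W    W    W
a=5:    W    W    W    L    L    L
a=6:    W    W    W    W    W    W
Cells with no legal move (terminal, hence L): (0,0), (0,1), (0,2).
The remaining L cells, each justified by listing all of its moves:
(1,3): →(0,3)(W), (1,0)(W) — all W, so L
(1,4): →(0,4)(W), (1,1)(W) — all W, so L
(1,5): →(0,5)(W), (1,2)(W) — all W, so L
(4,0): →(3,0)(W), (2,0)(W), (1,0)(W) — all W, so L
(4,1): →(3,1)(W), (2,1)(W), (1,1)(W) — all W, so L
(4,2): →(3,2)(W), (2,2)(W), (1,2)(W) — all W, so L
(5,3): →(4,3)(W), (3,3)(W), (2,3)(W), (5,0)(W) — all W, so L
(5,4): →(4,4)(W), (3,4)(W), (2,4)(W), (5,1)(W) — all W, so L
(5,5): →(4,5)(W), (3,5)(W), (2,5)(W), (5,2)(W) — all W, so L
Every other cell has at least one move into one of the L cells above, so it is W.
From (6,5), the L positions reachable in one move are: (5,5).

Move to (5,5).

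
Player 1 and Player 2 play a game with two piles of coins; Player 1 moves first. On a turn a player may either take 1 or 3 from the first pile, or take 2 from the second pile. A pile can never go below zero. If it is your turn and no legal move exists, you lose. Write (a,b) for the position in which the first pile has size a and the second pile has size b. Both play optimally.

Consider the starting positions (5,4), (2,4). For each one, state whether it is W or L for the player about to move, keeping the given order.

(5,4): W, (2,4): L

Use the standard recursion: the mover loses at a terminal position; elsewhere, the mover wins exactly when some move hands the opponent an L position.
No move ever increases a pile, so every position that can arise here has a ≤ 5 and b ≤ 4; it is enough to label the cells with 0 ≤ a ≤ 5 and 0 ≤ b ≤ 4.
Every move lowers a or b (never raises either), so fill the grid row by row in increasing a, and left to right within a row: each cell's successors are then already labelled.
      b=0  b=1  b=2  b=3  b=4
a=0:    L    L    W    W    L
a=1:    W    W    L    L    W
a=2:    L    L    W    W    L
a=3:    W    W    L    L    W
a=4:    L    L    W    W    L
a=5:    W    W    L    L    W
Cells with no legal move (terminal, hence L): (0,0), (0,1).
The remaining L cells, each justified by listing all of its moves:
(0,4): the only move is to (0,2)(W), a W ⇒ L
(1,2): moves to (0,2)(W), (1,0)(W); every one is W ⇒ L
(1,3): moves to (0,3)(W), (1,1)(W); every one is W ⇒ L
(2,0): the only move is to (1,0)(W), a W ⇒ L
(2,1): the only move is to (1,1)(W), a W ⇒ L
(2,4): moves to (1,4)(W), (2,2)(W); every one is W ⇒ L
(3,2): moves to (2,2)(W), (0,2)(W), (3,0)(W); every one is W ⇒ L
(3,3): moves to (2,3)(W), (0,3)(W), (3,1)(W); every one is W ⇒ L
(4,0): moves to (3,0)(W), (1,0)(W); every one is W ⇒ L
(4,1): moves to (3,1)(W), (1,1)(W); every one is W ⇒ L
(4,4): moves to (3,4)(W), (1,4)(W), (4,2)(W); every one is W ⇒ L
(5,2): moves to (4,2)(W), (2,2)(W), (5,0)(W); every one is W ⇒ L
(5,3): moves to (4,3)(W), (2,3)(W), (5,1)(W); every one is W ⇒ L
Every other cell has at least one move into one of the L cells above, so it is W.
(5,4): the move to (4,4) reaches an L cell, so W
(2,4): one of the L cells justified above, so L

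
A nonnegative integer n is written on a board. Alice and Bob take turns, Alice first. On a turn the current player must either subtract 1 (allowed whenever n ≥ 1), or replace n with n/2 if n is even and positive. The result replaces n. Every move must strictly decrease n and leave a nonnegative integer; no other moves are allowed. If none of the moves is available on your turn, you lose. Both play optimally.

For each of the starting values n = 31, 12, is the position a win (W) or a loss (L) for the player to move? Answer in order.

Build the W/L table. Terminal = L. A non-terminal position is W if it has a move to some L; otherwise it is L.
n=0: no move → L
n=1: W (go to 0, an L position)
n=2: L (sole option 1(W) is W)
n=3: W (go to 2, an L position)
n=4: W (go to 2, an L position)
n=5: L (sole option 4(W) is W)
n=6: W (go to 5, an L position)
n=7: L (sole option 6(W) is W)
n=8: W (go to 7, an L position)
n=9: L (sole option 8(W) is W)
n=10: W (go to 5, an L position)
n=11: L (sole option 10(W) is W)
n=12: W (go to 11, an L position)
n=13: L (sole option 12(W) is W)
n=14: W (go to 7, an L position)
n=15: L (sole option 14(W) is W)
n=16: W (go to 15, an L position)
n=17: L (sole option 16(W) is W)
n=18: W (go to 9, an L position)
n=19: L (sole option 18(W) is W)
n=20: W (go to 19, an L position)
n=21: L (sole option 20(W) is W)
n=22: W (go to 11, an L position)
n=23: L (sole option 22(W) is W)
n=24: W (go to 23, an L position)
n=25: L (sole option 24(W) is W)
n=26: W (go to 13, an L position)
n=27: L (sole option 26(W) is W)
n=28: W (go to 27, an L position)
n=29: L (sole option 28(W) is W)
n=30: W (go to 15, an L position)
n=31: L (sole option 30(W) is W)

31: L, 12: W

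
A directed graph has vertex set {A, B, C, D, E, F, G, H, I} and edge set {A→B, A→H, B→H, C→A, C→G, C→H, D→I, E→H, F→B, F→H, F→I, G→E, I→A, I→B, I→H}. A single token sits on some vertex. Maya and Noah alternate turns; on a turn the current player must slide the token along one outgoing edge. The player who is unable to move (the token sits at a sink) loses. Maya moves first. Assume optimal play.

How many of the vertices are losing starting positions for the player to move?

Build the W/L table. Terminal = L. A non-terminal position is W if it has a move to some L; otherwise it is L.
Every edge goes from a vertex to one that appears earlier in the order H, B, A, E, G, I, C, D, F, so processing vertices in that order labels each vertex after all of its successors.
H: no outgoing edge → L
B: reaches L-position H → W
A: reaches L-position H → W
E: reaches L-position H → W
G: only reaches E(W), which is W → L
I: reaches L-position H → W
C: reaches L-position G → W
D: only reaches I(W), which is W → L
F: reaches L-position H → W
The L vertices are D, G, H; that is 3 in all.

3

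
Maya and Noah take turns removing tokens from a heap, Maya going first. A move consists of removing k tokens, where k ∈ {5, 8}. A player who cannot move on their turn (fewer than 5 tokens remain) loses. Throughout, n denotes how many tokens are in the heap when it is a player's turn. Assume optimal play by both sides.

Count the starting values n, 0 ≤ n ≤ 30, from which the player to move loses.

Positions with no move are L. A position that does have a move is losing for the player to move precisely when every available move leads to a winning position for the opponent. Fill in the labels:
n=0: no move → L
n=1: no move → L
n=2: no move → L
n=3: no move → L
n=4: no move → L
n=5: reaches L-position 0 → W
n=6: reaches L-position 1 → W
n=7: reaches L-position 2 → W
n=8: reaches L-position 3 → W
n=9: reaches L-position 4 → W
n=10: reaches L-position 2 → W
n=11: reaches L-position 3 → W
n=12: reaches L-position 4 → W
n=13: only reaches 8(W), 5(W), all W → L
n=14: only reaches 9(W), 6(W), all W → L
n=15: only reaches 10(W), 7(W), all W → L
n=16: only reaches 11(W), 8(W), all W → L
n=17: only reaches 12(W), 9(W), all W → L
n=18: reaches L-position 13 → W
n=19: reaches L-position 14 → W
n=20: reaches L-position 15 → W
n=21: reaches L-position 16 → W
n=22: reaches L-position 17 → W
n=23: reaches L-position 15 → W
n=24: reaches L-position 16 → W
n=25: reaches L-position 17 → W
n=26: only reaches 21(W), 18(W), all W → L
n=27: only reaches 22(W), 19(W), all W → L
n=28: only reaches 23(W), 20(W), all W → L
n=29: only reaches 24(W), 21(W), all W → L
n=30: only reaches 25(W), 22(W), all W → L
L entries with 0 ≤ n ≤ 30: n = 0, 1, 2, 3, 4, 13, 14, 15, 16, 17, 26, 27, 28, 29, 30; that makes 15.

15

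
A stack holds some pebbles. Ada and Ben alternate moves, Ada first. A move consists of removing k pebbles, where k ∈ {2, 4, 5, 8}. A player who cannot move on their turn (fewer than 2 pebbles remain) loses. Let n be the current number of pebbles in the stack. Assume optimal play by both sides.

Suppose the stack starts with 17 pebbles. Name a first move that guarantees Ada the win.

Use the standard recursion: the mover loses at a terminal position; elsewhere, the mover wins exactly when some move hands the opponent an L position.
n=0: no move → L
n=1: no move → L
n=2: →0(L), so W
n=3: →1(L), so W
n=4: →0(L), so W
n=5: →1(L), so W
n=6: →1(L), so W
n=7: →5(W), 3(W), 2(W) — all W, so L
n=8: →0(L), so W
n=9: →7(L), so W
n=10: →8(W), 6(W), 5(W), 2(W) — all W, so L
n=11: →7(L), so W
n=12: →10(L), so W
n=13: →11(W), 9(W), 8(W), 5(W) — all W, so L
n=14: →10(L), so W
n=15: →13(L), so W
n=16: →14(W), 12(W), 11(W), 8(W) — all W, so L
n=17: →13(L), so W
From 17, the L positions reachable in one move are: 13.

Remove 4, leaving 13.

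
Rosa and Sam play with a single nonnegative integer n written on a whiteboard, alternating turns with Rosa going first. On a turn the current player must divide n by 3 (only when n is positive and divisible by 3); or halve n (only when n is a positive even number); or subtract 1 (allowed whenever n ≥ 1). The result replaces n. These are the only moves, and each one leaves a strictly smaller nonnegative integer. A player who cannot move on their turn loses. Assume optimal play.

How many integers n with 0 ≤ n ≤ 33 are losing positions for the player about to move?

Positions with no move are L. A position that does have a move is losing for the player to move precisely when every available move leads to a winning position for the opponent. Fill in the labels:
n=0: no move → L
n=1: reaches L-position 0 → W
n=2: only reaches 1(W), which is W → L
n=3: reaches L-position 2 → W
n=4: reaches L-position 2 → W
n=5: only reaches 4(W), which is W → L
n=6: reaches L-position 2 → W
n=7: only reaches 6(W), which is W → L
n=8: reaches L-position 7 → W
n=9: only reaches 3(W), 8(W), all W → L
n=10: reaches L-position 5 → W
n=11: only reaches 10(W), which is W → L
n=12: reaches L-position 11 → W
n=13: only reaches 12(W), which is W → L
n=14: reaches L-position 7 → W
n=15: reaches L-position 5 → W
n=16: only reaches 8(W), 15(W), all W → L
n=17: reaches L-position 16 → W
n=18: reaches L-position 9 → W
n=19: only reaches 18(W), which is W → L
n=20: reaches L-position 19 → W
n=21: reaches L-position 7 → W
n=22: reaches L-position 11 → W
n=23: only reaches 22(W), which is W → L
n=24: reaches L-position 23 → W
n=25: only reaches 24(W), which is W → L
n=26: reaches L-position 13 → W
n=27: reaches L-position 9 → W
n=28: only reaches 14(W), 27(W), all W → L
n=29: reaches L-position 28 → W
n=30: only reaches 10(W), 15(W), 29(W), all W → L
n=31: reaches L-position 30 → W
n=32: reaches L-position 16 → W
n=33: reaches L-position 11 → W
L entries with 0 ≤ n ≤ 33: n = 0, 2, 5, 7, 9, 11, 13, 16, 19, 23, 25, 28, 30; that makes 13.

13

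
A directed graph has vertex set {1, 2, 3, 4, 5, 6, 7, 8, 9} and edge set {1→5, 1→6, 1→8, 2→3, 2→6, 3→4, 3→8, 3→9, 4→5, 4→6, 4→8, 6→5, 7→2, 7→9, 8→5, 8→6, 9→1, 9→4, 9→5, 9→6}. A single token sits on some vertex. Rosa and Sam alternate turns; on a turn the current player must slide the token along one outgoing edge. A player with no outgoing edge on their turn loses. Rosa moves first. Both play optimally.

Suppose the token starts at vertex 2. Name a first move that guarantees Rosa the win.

Label each position W (a win for the player to move) or L (a loss). A position with no legal move is L; any other position is W exactly when some move reaches an L, and L when every move reaches a W.
Every edge goes from a vertex to one that appears earlier in the order 5, 6, 8, 4, 1, 9, 3, 2, 7, so processing vertices in that order labels each vertex after all of its successors.
5: no outgoing edge → L
6: reaches L-position 5 → W
8: reaches L-position 5 → W
4: reaches L-position 5 → W
1: reaches L-position 5 → W
9: reaches L-position 5 → W
3: only reaches 9(W), 4(W), 8(W), all W → L
2: reaches L-position 3 → W
7: only reaches 2(W), 9(W), all W → L
From 2, the L positions reachable in one move are: 3.

Move to 3.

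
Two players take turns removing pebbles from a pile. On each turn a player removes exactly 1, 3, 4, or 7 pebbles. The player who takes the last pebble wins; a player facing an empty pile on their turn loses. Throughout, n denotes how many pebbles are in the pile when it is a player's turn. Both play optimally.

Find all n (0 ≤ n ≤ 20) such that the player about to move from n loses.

0, 2, 8, 10, 16, 18

Positions with no move are L. A position that does have a move is losing for the player to move precisely when every available move leads to a winning position for the opponent. Fill in the labels:
n=0: no move → L
n=1: →0(L), so W
n=2: →1(W) only, which is W, so L
n=3: →2(L), so W
n=4: →0(L), so W
n=5: →2(L), so W
n=6: →2(L), so W
n=7: →0(L), so W
n=8: →7(W), 5(W), 4(W), 1(W) — all W, so L
n=9: →8(L), so W
n=10: →9(W), 7(W), 6(W), 3(W) — all W, so L
n=11: →10(L), so W
n=12: →8(L), so W
n=13: →10(L), so W
n=14: →10(L), so W
n=15: →8(L), so W
n=16: →15(W), 13(W), 12(W), 9(W) — all W, so L
n=17: →16(L), so W
n=18: →17(W), 15(W), 14(W), 11(W) — all W, so L
n=19: →18(L), so W
n=20: →16(L), so W
The losing starting values of n are exactly the entries labelled L in this table (6 of them).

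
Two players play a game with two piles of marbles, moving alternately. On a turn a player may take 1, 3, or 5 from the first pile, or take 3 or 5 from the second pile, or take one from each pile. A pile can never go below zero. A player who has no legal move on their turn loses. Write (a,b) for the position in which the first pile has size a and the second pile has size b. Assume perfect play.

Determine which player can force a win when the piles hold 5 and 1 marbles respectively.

The first player wins.

Use the standard recursion: the mover loses at a terminal position; elsewhere, the mover wins exactly when some move hands the opponent an L position.
No move ever increases a pile, so every position that can arise here has a ≤ 5 and b ≤ 1; it is enough to label the cells with 0 ≤ a ≤ 5 and 0 ≤ b ≤ 1.
Every move lowers a or b (never raises either), so fill the grid row by row in increasing a, and left to right within a row: each cell's successors are then already labelled.
      b=0  b=1
a=0:    L    L
a=1:    W    W
a=2:    L    L
a=3:    W    W
a=4:    L    L
a=5:    W    W
Cells with no legal move (terminal, hence L): (0,0), (0,1).
The remaining L cells, each justified by listing all of its moves:
(2,0): the only move is to (1,0)(W), a W ⇒ L
(2,1): moves to (1,1)(W), (1,0)(W); every one is W ⇒ L
(4,0): moves to (3,0)(W), (1,0)(W); every one is W ⇒ L
(4,1): moves to (3,1)(W), (1,1)(W), (3,0)(W); every one is W ⇒ L
Every other cell has at least one move into one of the L cells above, so it is W.
From (5,1) the player to move can move to (4,1), reaching an L position.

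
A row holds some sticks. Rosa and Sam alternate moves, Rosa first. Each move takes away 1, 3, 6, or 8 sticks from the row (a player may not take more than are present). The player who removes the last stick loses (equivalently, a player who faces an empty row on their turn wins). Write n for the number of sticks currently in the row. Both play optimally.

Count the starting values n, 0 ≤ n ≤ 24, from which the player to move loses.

9

Use the standard recursion: the mover wins at a terminal position; elsewhere, the mover wins exactly when some move hands the opponent an L position.
n=0: no move; the opponent has just taken the last stick and therefore loses → W
n=1: the only move is to 0(W), a W ⇒ L
n=2: can move to 1, which is L ⇒ W
n=3: moves to 2(W), 0(W); every one is W ⇒ L
n=4: can move to 3, which is L ⇒ W
n=5: moves to 4(W), 2(W); every one is W ⇒ L
n=6: can move to 5, which is L ⇒ W
n=7: can move to 1, which is L ⇒ W
n=8: can move to 5, which is L ⇒ W
n=9: can move to 3, which is L ⇒ W
n=10: moves to 9(W), 7(W), 4(W), 2(W); every one is W ⇒ L
n=11: can move to 10, which is L ⇒ W
n=12: moves to 11(W), 9(W), 6(W), 4(W); every one is W ⇒ L
n=13: can move to 12, which is L ⇒ W
n=14: moves to 13(W), 11(W), 8(W), 6(W); every one is W ⇒ L
n=15: can move to 14, which is L ⇒ W
n=16: can move to 10, which is L ⇒ W
n=17: can move to 14, which is L ⇒ W
n=18: can move to 12, which is L ⇒ W
n=19: moves to 18(W), 16(W), 13(W), 11(W); every one is W ⇒ L
n=20: can move to 19, which is L ⇒ W
n=21: moves to 20(W), 18(W), 15(W), 13(W); every one is W ⇒ L
n=22: can move to 21, which is L ⇒ W
n=23: moves to 22(W), 20(W), 17(W), 15(W); every one is W ⇒ L
n=24: can move to 23, which is L ⇒ W
L entries with 0 ≤ n ≤ 24: n = 1, 3, 5, 10, 12, 14, 19, 21, 23; that makes 9.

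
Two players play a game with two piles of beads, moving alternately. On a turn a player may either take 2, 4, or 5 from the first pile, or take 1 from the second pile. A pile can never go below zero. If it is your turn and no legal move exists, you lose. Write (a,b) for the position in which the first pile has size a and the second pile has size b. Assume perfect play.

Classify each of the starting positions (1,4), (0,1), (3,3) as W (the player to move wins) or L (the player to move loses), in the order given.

(1,4): L, (0,1): W, (3,3): L

Compute win/loss labels from the base case upward. A position with no move is L. Any other position is W if it can reach an L in one move, else L.
No move ever increases a pile, so every position that can arise here has a ≤ 3 and b ≤ 4; it is enough to label the cells with 0 ≤ a ≤ 3 and 0 ≤ b ≤ 4.
Every move lowers a or b (never raises either), so fill the grid row by row in increasing a, and left to right within a row: each cell's successors are then already labelled.
      b=0  b=1  b=2  b=3  b=4
a=0:    L    W    L    W    L
a=1:    L    W    L    W    L
a=2:    W    L    W    L    W
a=3:    W    L    W    L    W
Cells with no legal move (terminal, hence L): (0,0), (1,0).
The remaining L cells, each justified by listing all of its moves:
(0,2): L (sole option (0,1)(W) is W)
(0,4): L (sole option (0,3)(W) is W)
(1,2): L (sole option (1,1)(W) is W)
(1,4): L (sole option (1,3)(W) is W)
(2,1): L (options (0,1)(W), (2,0)(W) are all W)
(2,3): L (options (0,3)(W), (2,2)(W) are all W)
(3,1): L (options (1,1)(W), (3,0)(W) are all W)
(3,3): L (options (1,3)(W), (3,2)(W) are all W)
Every other cell has at least one move into one of the L cells above, so it is W.
(1,4): one of the L cells justified above, so L
(0,1): the move to (0,0) reaches an L cell, so W
(3,3): one of the L cells justified above, so L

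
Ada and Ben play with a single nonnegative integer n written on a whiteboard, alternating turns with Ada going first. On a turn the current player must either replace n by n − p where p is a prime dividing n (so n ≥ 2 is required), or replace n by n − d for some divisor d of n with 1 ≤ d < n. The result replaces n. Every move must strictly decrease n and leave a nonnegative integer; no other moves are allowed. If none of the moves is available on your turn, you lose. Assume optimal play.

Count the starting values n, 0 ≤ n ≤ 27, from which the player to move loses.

7

Positions with no move are L. A position that does have a move is losing for the player to move precisely when every available move leads to a winning position for the opponent. Fill in the labels:
n=0: no move → L
n=1: no move → L
n=2: can move to 0, which is L ⇒ W
n=3: can move to 0, which is L ⇒ W
n=4: moves to 2(W), 3(W); every one is W ⇒ L
n=5: can move to 0, which is L ⇒ W
n=6: can move to 4, which is L ⇒ W
n=7: can move to 0, which is L ⇒ W
n=8: can move to 4, which is L ⇒ W
n=9: moves to 6(W), 8(W); every one is W ⇒ L
n=10: can move to 9, which is L ⇒ W
n=11: can move to 0, which is L ⇒ W
n=12: can move to 9, which is L ⇒ W
n=13: can move to 0, which is L ⇒ W
n=14: moves to 7(W), 12(W), 13(W); every one is W ⇒ L
n=15: can move to 14, which is L ⇒ W
n=16: can move to 14, which is L ⇒ W
n=17: can move to 0, which is L ⇒ W
n=18: can move to 9, which is L ⇒ W
n=19: can move to 0, which is L ⇒ W
n=20: moves to 10(W), 15(W), 16(W), 18(W), 19(W); every one is W ⇒ L
n=21: can move to 14, which is L ⇒ W
n=22: can move to 20, which is L ⇒ W
n=23: can move to 0, which is L ⇒ W
n=24: can move to 20, which is L ⇒ W
n=25: can move to 20, which is L ⇒ W
n=26: moves to 13(W), 24(W), 25(W); every one is W ⇒ L
n=27: can move to 26, which is L ⇒ W
L entries with 0 ≤ n ≤ 27: n = 0, 1, 4, 9, 14, 20, 26; that makes 7.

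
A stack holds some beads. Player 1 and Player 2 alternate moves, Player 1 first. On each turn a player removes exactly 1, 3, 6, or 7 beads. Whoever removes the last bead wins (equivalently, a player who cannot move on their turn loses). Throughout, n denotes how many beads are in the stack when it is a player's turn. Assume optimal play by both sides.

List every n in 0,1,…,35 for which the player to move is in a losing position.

Work bottom-up. With no move the player to move loses. Otherwise the position is W if at least one move leads to an L position for the opponent, and L if every move leads to a W.
n=0: no move → L
n=1: W (go to 0, an L position)
n=2: L (sole option 1(W) is W)
n=3: W (go to 2, an L position)
n=4: L (options 3(W), 1(W) are all W)
n=5: W (go to 4, an L position)
n=6: W (go to 0, an L position)
n=7: W (go to 4, an L position)
n=8: W (go to 2, an L position)
n=9: W (go to 2, an L position)
n=10: W (go to 4, an L position)
n=11: W (go to 4, an L position)
n=12: L (options 11(W), 9(W), 6(W), 5(W) are all W)
n=13: W (go to 12, an L position)
n=14: L (options 13(W), 11(W), 8(W), 7(W) are all W)
n=15: W (go to 14, an L position)
n=16: L (options 15(W), 13(W), 10(W), 9(W) are all W)
n=17: W (go to 16, an L position)
n=18: W (go to 12, an L position)
n=19: W (go to 16, an L position)
n=20: W (go to 14, an L position)
n=21: W (go to 14, an L position)
n=22: W (go to 16, an L position)
n=23: W (go to 16, an L position)
n=24: L (options 23(W), 21(W), 18(W), 17(W) are all W)
n=25: W (go to 24, an L position)
n=26: L (options 25(W), 23(W), 20(W), 19(W) are all W)
n=27: W (go to 26, an L position)
n=28: L (options 27(W), 25(W), 22(W), 21(W) are all W)
n=29: W (go to 28, an L position)
n=30: W (go to 24, an L position)
n=31: W (go to 28, an L position)
n=32: W (go to 26, an L position)
n=33: W (go to 26, an L position)
n=34: W (go to 28, an L position)
n=35: W (go to 28, an L position)
The losing starting values of n are exactly the entries labelled L in this table (9 of them).

0, 2, 4, 12, 14, 16, 24, 26, 28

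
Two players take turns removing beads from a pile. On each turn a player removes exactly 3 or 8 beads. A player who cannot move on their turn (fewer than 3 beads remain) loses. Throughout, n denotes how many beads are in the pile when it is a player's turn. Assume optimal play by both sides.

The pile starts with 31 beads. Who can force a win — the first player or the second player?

Compute win/loss labels from the base case upward. A position with no move is L. Any other position is W if it can reach an L in one move, else L.
n=0: no move → L
n=1: no move → L
n=2: no move → L
n=3: can move to 0, which is L ⇒ W
n=4: can move to 1, which is L ⇒ W
n=5: can move to 2, which is L ⇒ W
n=6: the only move is to 3(W), a W ⇒ L
n=7: the only move is to 4(W), a W ⇒ L
n=8: can move to 0, which is L ⇒ W
n=9: can move to 6, which is L ⇒ W
n=10: can move to 7, which is L ⇒ W
n=11: moves to 8(W), 3(W); every one is W ⇒ L
n=12: moves to 9(W), 4(W); every one is W ⇒ L
n=13: moves to 10(W), 5(W); every one is W ⇒ L
n=14: can move to 11, which is L ⇒ W
n=15: can move to 12, which is L ⇒ W
n=16: can move to 13, which is L ⇒ W
n=17: moves to 14(W), 9(W); every one is W ⇒ L
n=18: moves to 15(W), 10(W); every one is W ⇒ L
n=19: can move to 11, which is L ⇒ W
n=20: can move to 17, which is L ⇒ W
n=21: can move to 18, which is L ⇒ W
n=22: moves to 19(W), 14(W); every one is W ⇒ L
n=23: moves to 20(W), 15(W); every one is W ⇒ L
n=24: moves to 21(W), 16(W); every one is W ⇒ L
n=25: can move to 22, which is L ⇒ W
n=26: can move to 23, which is L ⇒ W
n=27: can move to 24, which is L ⇒ W
n=28: moves to 25(W), 20(W); every one is W ⇒ L
n=29: moves to 26(W), 21(W); every one is W ⇒ L
n=30: can move to 22, which is L ⇒ W
n=31: can move to 28, which is L ⇒ W
From 31 the player to move can remove 3, leaving 28, reaching an L position.

The first player wins.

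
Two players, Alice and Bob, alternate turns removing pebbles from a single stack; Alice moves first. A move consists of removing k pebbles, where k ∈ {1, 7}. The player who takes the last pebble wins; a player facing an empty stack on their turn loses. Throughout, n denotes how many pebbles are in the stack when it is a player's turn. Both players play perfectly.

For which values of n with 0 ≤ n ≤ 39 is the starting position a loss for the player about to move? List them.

Label each position W (a win for the player to move) or L (a loss). A position with no legal move is L; any other position is W exactly when some move reaches an L, and L when every move reaches a W.
n=0: no move → L
n=1: can move to 0, which is L ⇒ W
n=2: the only move is to 1(W), a W ⇒ L
n=3: can move to 2, which is L ⇒ W
n=4: the only move is to 3(W), a W ⇒ L
n=5: can move to 4, which is L ⇒ W
n=6: the only move is to 5(W), a W ⇒ L
n=7: can move to 6, which is L ⇒ W
n=8: moves to 7(W), 1(W); every one is W ⇒ L
n=9: can move to 8, which is L ⇒ W
n=10: moves to 9(W), 3(W); every one is W ⇒ L
n=11: can move to 10, which is L ⇒ W
n=12: moves to 11(W), 5(W); every one is W ⇒ L
n=13: can move to 12, which is L ⇒ W
n=14: moves to 13(W), 7(W); every one is W ⇒ L
n=15: can move to 14, which is L ⇒ W
n=16: moves to 15(W), 9(W); every one is W ⇒ L
n=17: can move to 16, which is L ⇒ W
n=18: moves to 17(W), 11(W); every one is W ⇒ L
n=19: can move to 18, which is L ⇒ W
n=20: moves to 19(W), 13(W); every one is W ⇒ L
n=21: can move to 20, which is L ⇒ W
n=22: moves to 21(W), 15(W); every one is W ⇒ L
n=23: can move to 22, which is L ⇒ W
n=24: moves to 23(W), 17(W); every one is W ⇒ L
n=25: can move to 24, which is L ⇒ W
n=26: moves to 25(W), 19(W); every one is W ⇒ L
n=27: can move to 26, which is L ⇒ W
n=28: moves to 27(W), 21(W); every one is W ⇒ L
n=29: can move to 28, which is L ⇒ W
n=30: moves to 29(W), 23(W); every one is W ⇒ L
n=31: can move to 30, which is L ⇒ W
n=32: moves to 31(W), 25(W); every one is W ⇒ L
n=33: can move to 32, which is L ⇒ W
n=34: moves to 33(W), 27(W); every one is W ⇒ L
n=35: can move to 34, which is L ⇒ W
n=36: moves to 35(W), 29(W); every one is W ⇒ L
n=37: can move to 36, which is L ⇒ W
n=38: moves to 37(W), 31(W); every one is W ⇒ L
n=39: can move to 38, which is L ⇒ W
Reading off the rows marked L gives the requested list; there are 20 such values of n.

0, 2, 4, 6, 8, 10, 12, 14, 16, 18, 20, 22, 24, 26, 28, 30, 32, 34, 36, 38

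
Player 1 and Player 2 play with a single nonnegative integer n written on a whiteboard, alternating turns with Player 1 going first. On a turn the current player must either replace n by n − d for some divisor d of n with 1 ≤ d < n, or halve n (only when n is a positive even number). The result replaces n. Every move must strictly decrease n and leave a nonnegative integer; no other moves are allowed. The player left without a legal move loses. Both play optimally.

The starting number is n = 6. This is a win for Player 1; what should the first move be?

Move to 3.

Use the standard recursion: the mover loses at a terminal position; elsewhere, the mover wins exactly when some move hands the opponent an L position.
n=0: no move → L
n=1: no move → L
n=2: reaches L-position 1 → W
n=3: only reaches 2(W), which is W → L
n=4: reaches L-position 3 → W
n=5: only reaches 4(W), which is W → L
n=6: reaches L-position 3 → W
From 6, the L positions reachable in one move are: 3, 5. Any move reaching one of these is winning.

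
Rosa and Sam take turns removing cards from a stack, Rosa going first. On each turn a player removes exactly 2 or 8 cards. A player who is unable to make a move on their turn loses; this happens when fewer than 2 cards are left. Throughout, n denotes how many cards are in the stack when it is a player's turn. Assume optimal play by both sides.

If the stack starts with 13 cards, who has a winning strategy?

Positions with no move are L. A position that does have a move is losing for the player to move precisely when every available move leads to a winning position for the opponent. Fill in the labels:
n=0: no move → L
n=1: no move → L
n=2: can move to 0, which is L ⇒ W
n=3: can move to 1, which is L ⇒ W
n=4: the only move is to 2(W), a W ⇒ L
n=5: the only move is to 3(W), a W ⇒ L
n=6: can move to 4, which is L ⇒ W
n=7: can move to 5, which is L ⇒ W
n=8: can move to 0, which is L ⇒ W
n=9: can move to 1, which is L ⇒ W
n=10: moves to 8(W), 2(W); every one is W ⇒ L
n=11: moves to 9(W), 3(W); every one is W ⇒ L
n=12: can move to 10, which is L ⇒ W
n=13: can move to 11, which is L ⇒ W
From 13 Rosa can remove 2, leaving 11, reaching an L position.

Rosa wins.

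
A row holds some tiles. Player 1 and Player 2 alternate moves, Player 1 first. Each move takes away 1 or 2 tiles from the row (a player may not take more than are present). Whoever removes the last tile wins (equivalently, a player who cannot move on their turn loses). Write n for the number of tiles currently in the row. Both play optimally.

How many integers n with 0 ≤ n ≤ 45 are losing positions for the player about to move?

Build the W/L table. Terminal = L. A non-terminal position is W if it has a move to some L; otherwise it is L.
n=0: no move → L
n=1: →0(L), so W
n=2: →0(L), so W
n=3: →2(W), 1(W) — all W, so L
n=4: →3(L), so W
n=5: →3(L), so W
n=6: →5(W), 4(W) — all W, so L
n=7: →6(L), so W
n=8: →6(L), so W
n=9: →8(W), 7(W) — all W, so L
n=10: →9(L), so W
n=11: →9(L), so W
n=12: →11(W), 10(W) — all W, so L
n=13: →12(L), so W
n=14: →12(L), so W
n=15: →14(W), 13(W) — all W, so L
n=16: →15(L), so W
n=17: →15(L), so W
n=18: →17(W), 16(W) — all W, so L
n=19: →18(L), so W
n=20: →18(L), so W
n=21: →20(W), 19(W) — all W, so L
n=22: →21(L), so W
n=23: →21(L), so W
n=24: →23(W), 22(W) — all W, so L
n=25: →24(L), so W
n=26: →24(L), so W
n=27: →26(W), 25(W) — all W, so L
n=28: →27(L), so W
n=29: →27(L), so W
n=30: →29(W), 28(W) — all W, so L
n=31: →30(L), so W
n=32: →30(L), so W
n=33: →32(W), 31(W) — all W, so L
n=34: →33(L), so W
n=35: →33(L), so W
n=36: →35(W), 34(W) — all W, so L
n=37: →36(L), so W
n=38: →36(L), so W
n=39: →38(W), 37(W) — all W, so L
n=40: →39(L), so W
n=41: →39(L), so W
n=42: →41(W), 40(W) — all W, so L
n=43: →42(L), so W
n=44: →42(L), so W
n=45: →44(W), 43(W) — all W, so L
L entries with 0 ≤ n ≤ 45: n = 0, 3, 6, 9, 12, 15, 18, 21, 24, 27, 30, 33, 36, 39, 42, 45; that makes 16.

16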